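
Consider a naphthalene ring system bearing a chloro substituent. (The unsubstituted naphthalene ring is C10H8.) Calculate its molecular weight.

162.62 g/mol

Atom tally by fragment:
  naphthalene ring system core → C:10 H:8
  (− 1 ring H displaced by substituents)
  + Cl → Cl:1
Element totals:
  C: 10
  H: 7
  Cl: 1
Molecular formula: C10H7Cl.
  M = 10(12.011) + 7(1.008) + 35.45
    = 120.110 + 7.056 + 35.450 = 162.616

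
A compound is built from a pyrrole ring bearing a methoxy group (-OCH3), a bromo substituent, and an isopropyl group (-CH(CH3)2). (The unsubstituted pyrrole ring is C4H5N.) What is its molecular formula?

Atom tally by fragment:
  pyrrole ring core → C:4 H:5 N:1
  (− 3 ring H displaced by substituents)
  + OCH3 → C:1 H:3 O:1
  + Br → Br:1
  + CH(CH3)2 → C:3 H:7
Element totals:
  C: 8
  H: 12
  Br: 1
  N: 1
  O: 1

C8H12BrNO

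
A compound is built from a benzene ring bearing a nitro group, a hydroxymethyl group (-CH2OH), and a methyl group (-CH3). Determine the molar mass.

167.16 g/mol

Atom tally by fragment:
  benzene ring core → C:6 H:6
  (− 3 ring H displaced by substituents)
  + NO2 → N:1 O:2
  + CH2OH → C:1 H:3 O:1
  + CH3 → C:1 H:3
Element totals:
  C: 8
  H: 9
  N: 1
  O: 3
Molecular formula: C8H9NO3.
  M = 8(12.011) + 9(1.008) + 14.007 + 3(15.999)
    = 96.088 + 9.072 + 14.007 + 47.997 = 167.164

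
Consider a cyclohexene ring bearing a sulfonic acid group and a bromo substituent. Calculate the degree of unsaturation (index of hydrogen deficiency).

Atom tally by fragment:
  cyclohexene ring core → C:6 H:10
  (− 2 ring H displaced by substituents)
  + SO3H → S:1 O:3 H:1
  + Br → Br:1
Element totals:
  C: 6
  H: 9
  Br: 1
  O: 3
  S: 1
Molecular formula: C6H9BrO3S.
DoU = (2C + 2 + N − H − X) / 2 = (2·6 + 2 + 0 − 9 − 1) / 2 = 2.

2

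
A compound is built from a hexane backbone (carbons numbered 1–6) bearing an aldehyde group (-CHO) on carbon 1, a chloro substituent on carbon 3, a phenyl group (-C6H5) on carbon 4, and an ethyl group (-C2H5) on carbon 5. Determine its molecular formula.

Atom tally by fragment:
  OHCCH2 → C:2 H:3 O:1
  CH2 → C:1 H:2
  CH(Cl) → C:1 H:1 Cl:1
  CH(C6H5) → C:7 H:6
  CH(C2H5) → C:3 H:6
  CH3 → C:1 H:3
Element totals:
  C: 15
  H: 21
  Cl: 1
  O: 1

C15H21ClO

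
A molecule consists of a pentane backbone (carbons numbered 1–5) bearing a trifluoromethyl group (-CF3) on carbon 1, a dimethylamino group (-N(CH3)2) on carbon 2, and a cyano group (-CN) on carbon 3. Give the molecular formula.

Atom tally by fragment:
  F3CCH2 → C:2 H:2 F:3
  CH(N(CH3)2) → C:3 H:7 N:1
  CH(CN) → C:2 H:1 N:1
  CH2 → C:1 H:2
  CH3 → C:1 H:3
Element totals:
  C: 9
  H: 15
  F: 3
  N: 2

C9H15F3N2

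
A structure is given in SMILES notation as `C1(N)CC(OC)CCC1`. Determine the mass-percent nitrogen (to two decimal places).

10.84%

Atom tally by fragment:
  cyclohexane ring core → C:6 H:12
  (− 2 ring H displaced by substituents)
  + NH2 → N:1 H:2
  + OCH3 → C:1 H:3 O:1
Element totals:
  C: 7
  H: 15
  N: 1
  O: 1
Molecular formula: C7H15NO.
Molar mass = 129.203 g/mol.
Mass from N: 1 × 14.007 = 14.007 g/mol.
%N = 14.007 / 129.203 × 100 = 10.84%.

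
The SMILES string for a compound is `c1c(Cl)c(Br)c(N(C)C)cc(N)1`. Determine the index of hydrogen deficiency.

4

Atom tally by fragment:
  benzene ring core → C:6 H:6
  (− 4 ring H displaced by substituents)
  + Cl → Cl:1
  + Br → Br:1
  + N(CH3)2 → N:1 C:2 H:6
  + NH2 → N:1 H:2
Element totals:
  C: 8
  H: 10
  Br: 1
  Cl: 1
  N: 2
Molecular formula: C8H10BrClN2.
DoU = (2C + 2 + N − H − X) / 2 = (2·8 + 2 + 2 − 10 − 2) / 2 = 4.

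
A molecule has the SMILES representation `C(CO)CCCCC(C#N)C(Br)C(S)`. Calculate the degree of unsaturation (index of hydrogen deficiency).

Atom tally by fragment:
  HOCH2CH2 → C:2 H:5 O:1
  CH2 → C:1 H:2
  CH2 → C:1 H:2
  CH2 → C:1 H:2
  CH2 → C:1 H:2
  CH(CN) → C:2 H:1 N:1
  CH(Br) → C:1 H:1 Br:1
  CH2SH → C:1 H:3 S:1
Element totals:
  C: 10
  H: 18
  Br: 1
  N: 1
  O: 1
  S: 1
Molecular formula: C10H18BrNOS.
DoU = (2C + 2 + N − H − X) / 2 = (2·10 + 2 + 1 − 18 − 1) / 2 = 2.

2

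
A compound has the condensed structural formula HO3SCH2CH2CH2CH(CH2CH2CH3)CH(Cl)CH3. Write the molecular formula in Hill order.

C9H19ClO3S

Element totals:
  C: 9
  H: 19
  Cl: 1
  O: 3
  S: 1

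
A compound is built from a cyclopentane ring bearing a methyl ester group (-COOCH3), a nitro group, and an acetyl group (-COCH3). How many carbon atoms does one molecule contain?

Atom tally by fragment:
  cyclopentane ring core → C:5 H:10
  (− 3 ring H displaced by substituents)
  + COOCH3 → C:2 H:3 O:2
  + NO2 → N:1 O:2
  + COCH3 → C:2 H:3 O:1
Element totals:
  C: 9
  H: 13
  N: 1
  O: 5

9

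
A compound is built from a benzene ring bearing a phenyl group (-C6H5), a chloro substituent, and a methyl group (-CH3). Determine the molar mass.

Atom tally by fragment:
  benzene ring core → C:6 H:6
  (− 3 ring H displaced by substituents)
  + C6H5 → C:6 H:5
  + Cl → Cl:1
  + CH3 → C:1 H:3
Element totals:
  C: 13
  H: 11
  Cl: 1
Molecular formula: C13H11Cl.
  M = 13(12.011) + 11(1.008) + 35.45
    = 156.143 + 11.088 + 35.450 = 202.681

202.68 g/mol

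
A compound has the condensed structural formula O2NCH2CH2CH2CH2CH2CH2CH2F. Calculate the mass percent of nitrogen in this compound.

8.58%

Atom tally by fragment:
  O2NCH2 → C:1 H:2 N:1 O:2
  CH2 → C:1 H:2
  CH2 → C:1 H:2
  CH2 → C:1 H:2
  CH2 → C:1 H:2
  CH2 → C:1 H:2
  CH2F → C:1 H:2 F:1
Element totals:
  C: 7
  H: 14
  F: 1
  N: 1
  O: 2
Molecular formula: C7H14FNO2.
Molar mass = 163.192 g/mol.
Mass from N: 1 × 14.007 = 14.007 g/mol.
%N = 14.007 / 163.192 × 100 = 8.58%.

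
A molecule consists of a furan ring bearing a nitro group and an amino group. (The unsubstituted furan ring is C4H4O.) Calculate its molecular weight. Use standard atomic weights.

128.09 g/mol

Atom tally by fragment:
  furan ring core → C:4 H:4 O:1
  (− 2 ring H displaced by substituents)
  + NO2 → N:1 O:2
  + NH2 → N:1 H:2
Element totals:
  C: 4
  H: 4
  N: 2
  O: 3
Molecular formula: C4H4N2O3.
  M = 4(12.011) + 4(1.008) + 2(14.007) + 3(15.999)
    = 48.044 + 4.032 + 28.014 + 47.997 = 128.087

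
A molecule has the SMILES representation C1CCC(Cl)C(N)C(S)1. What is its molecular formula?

Atom tally by fragment:
  cyclohexane ring core → C:6 H:12
  (− 3 ring H displaced by substituents)
  + Cl → Cl:1
  + NH2 → N:1 H:2
  + SH → S:1 H:1
Element totals:
  C: 6
  H: 12
  Cl: 1
  N: 1
  S: 1

C6H12ClNS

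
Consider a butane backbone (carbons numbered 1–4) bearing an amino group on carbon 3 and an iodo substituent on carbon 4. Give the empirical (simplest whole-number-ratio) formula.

Atom tally by fragment:
  CH3 → C:1 H:3
  CH2 → C:1 H:2
  CH(NH2) → C:1 H:3 N:1
  CH2I → C:1 H:2 I:1
Element totals:
  C: 4
  H: 10
  I: 1
  N: 1
Molecular formula: C4H10IN.
gcd of subscripts (4, 10, 1, 1) = 1, so the empirical formula equals the molecular formula.

C4H10IN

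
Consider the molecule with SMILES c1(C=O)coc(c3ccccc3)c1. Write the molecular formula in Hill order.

Atom tally by fragment:
  furan ring core → C:4 H:4 O:1
  (− 2 ring H displaced by substituents)
  + CHO → C:1 H:1 O:1
  + C6H5 → C:6 H:5
Element totals:
  C: 11
  H: 8
  O: 2

C11H8O2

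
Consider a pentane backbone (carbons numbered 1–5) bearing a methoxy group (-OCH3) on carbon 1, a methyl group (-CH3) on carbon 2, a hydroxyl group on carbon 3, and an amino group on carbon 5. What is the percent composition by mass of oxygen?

21.74%

Atom tally by fragment:
  CH3OCH2 → C:2 H:5 O:1
  CH(CH3) → C:2 H:4
  CH(OH) → C:1 H:2 O:1
  CH2 → C:1 H:2
  CH2NH2 → C:1 H:4 N:1
Element totals:
  C: 7
  H: 17
  N: 1
  O: 2
Molecular formula: C7H17NO2.
Molar mass = 147.218 g/mol.
Mass from O: 2 × 15.999 = 31.998 g/mol.
%O = 31.998 / 147.218 × 100 = 21.74%.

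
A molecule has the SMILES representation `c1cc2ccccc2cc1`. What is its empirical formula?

C5H4

Atom tally by fragment:
  naphthalene ring system core → C:10 H:8
Element totals:
  C: 10
  H: 8
Molecular formula: C10H8.
gcd of subscripts = 2; dividing each by 2:
  C: 10/2 = 5
  H: 8/2 = 4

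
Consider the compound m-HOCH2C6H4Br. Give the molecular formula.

C7H7BrO

Element totals:
  C: 7
  H: 7
  Br: 1
  O: 1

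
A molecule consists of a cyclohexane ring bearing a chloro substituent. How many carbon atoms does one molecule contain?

6

Atom tally by fragment:
  cyclohexane ring core → C:6 H:12
  (− 1 ring H displaced by substituents)
  + Cl → Cl:1
Element totals:
  C: 6
  H: 11
  Cl: 1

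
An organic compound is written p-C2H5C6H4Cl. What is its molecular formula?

Atom tally by fragment:
  benzene ring core → C:6 H:6
  (− 2 ring H displaced by substituents)
  + C2H5 → C:2 H:5
  + Cl → Cl:1
Element totals:
  C: 8
  H: 9
  Cl: 1

C8H9Cl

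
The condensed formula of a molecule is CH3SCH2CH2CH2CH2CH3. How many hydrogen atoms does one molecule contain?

14

Atom tally by fragment:
  CH3SCH2 → C:2 H:5 S:1
  CH2 → C:1 H:2
  CH2 → C:1 H:2
  CH2 → C:1 H:2
  CH3 → C:1 H:3
Element totals:
  C: 6
  H: 14
  S: 1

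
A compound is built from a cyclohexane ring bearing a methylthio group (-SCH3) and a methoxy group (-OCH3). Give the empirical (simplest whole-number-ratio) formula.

Atom tally by fragment:
  cyclohexane ring core → C:6 H:12
  (− 2 ring H displaced by substituents)
  + SCH3 → C:1 H:3 S:1
  + OCH3 → C:1 H:3 O:1
Element totals:
  C: 8
  H: 16
  O: 1
  S: 1
Molecular formula: C8H16OS.
gcd of subscripts (8, 16, 1, 1) = 1, so the empirical formula equals the molecular formula.

C8H16OS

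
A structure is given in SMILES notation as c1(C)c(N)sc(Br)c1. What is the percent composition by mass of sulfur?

16.69%

Atom tally by fragment:
  thiophene ring core → C:4 H:4 S:1
  (− 3 ring H displaced by substituents)
  + CH3 → C:1 H:3
  + NH2 → N:1 H:2
  + Br → Br:1
Element totals:
  C: 5
  H: 6
  Br: 1
  N: 1
  S: 1
Molecular formula: C5H6BrNS.
Molar mass = 192.074 g/mol.
Mass from S: 1 × 32.06 = 32.060 g/mol.
%S = 32.060 / 192.074 × 100 = 16.69%.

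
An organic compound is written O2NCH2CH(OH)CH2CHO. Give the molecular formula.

Element totals:
  C: 4
  H: 7
  N: 1
  O: 4

C4H7NO4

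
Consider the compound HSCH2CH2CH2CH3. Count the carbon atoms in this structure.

4

Element totals:
  C: 4
  H: 10
  S: 1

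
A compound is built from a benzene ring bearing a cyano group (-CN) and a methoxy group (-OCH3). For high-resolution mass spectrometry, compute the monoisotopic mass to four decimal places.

133.0528

Atom tally by fragment:
  benzene ring core → C:6 H:6
  (− 2 ring H displaced by substituents)
  + CN → C:1 N:1
  + OCH3 → C:1 H:3 O:1
Element totals:
  C: 8
  H: 7
  N: 1
  O: 1
Molecular formula: C8H7NO.
  M = 8(12.0) + 7(1.007825) + 14.003074 + 15.994915
    = 96.000000 + 7.054775 + 14.003074 + 15.994915 = 133.052764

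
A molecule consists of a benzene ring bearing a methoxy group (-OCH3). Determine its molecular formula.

C7H8O

Atom tally by fragment:
  benzene ring core → C:6 H:6
  (− 1 ring H displaced by substituents)
  + OCH3 → C:1 H:3 O:1
Element totals:
  C: 7
  H: 8
  O: 1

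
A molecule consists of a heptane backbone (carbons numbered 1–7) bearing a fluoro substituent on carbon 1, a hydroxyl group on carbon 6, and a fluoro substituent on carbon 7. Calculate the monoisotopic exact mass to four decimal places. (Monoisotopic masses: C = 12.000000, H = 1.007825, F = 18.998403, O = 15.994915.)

152.1013

Atom tally by fragment:
  FCH2 → C:1 H:2 F:1
  CH2 → C:1 H:2
  CH2 → C:1 H:2
  CH2 → C:1 H:2
  CH2 → C:1 H:2
  CH(OH) → C:1 H:2 O:1
  CH2F → C:1 H:2 F:1
Element totals:
  C: 7
  H: 14
  F: 2
  O: 1
Molecular formula: C7H14F2O.
  M = 7(12.0) + 14(1.007825) + 2(18.998403) + 15.994915
    = 84.000000 + 14.109550 + 37.996806 + 15.994915 = 152.101271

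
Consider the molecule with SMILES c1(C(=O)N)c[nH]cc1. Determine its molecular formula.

C5H6N2O

Atom tally by fragment:
  pyrrole ring core → C:4 H:5 N:1
  (− 1 ring H displaced by substituents)
  + CONH2 → C:1 H:2 O:1 N:1
Element totals:
  C: 5
  H: 6
  N: 2
  O: 1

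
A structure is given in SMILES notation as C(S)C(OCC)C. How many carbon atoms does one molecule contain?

5

Atom tally by fragment:
  HSCH2 → C:1 H:3 S:1
  CH(OC2H5) → C:3 H:6 O:1
  CH3 → C:1 H:3
Element totals:
  C: 5
  H: 12
  O: 1
  S: 1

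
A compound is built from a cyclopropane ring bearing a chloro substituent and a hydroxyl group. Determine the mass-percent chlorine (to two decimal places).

Atom tally by fragment:
  cyclopropane ring core → C:3 H:6
  (− 2 ring H displaced by substituents)
  + Cl → Cl:1
  + OH → O:1 H:1
Element totals:
  C: 3
  H: 5
  Cl: 1
  O: 1
Molecular formula: C3H5ClO.
Molar mass = 92.522 g/mol.
Mass from Cl: 1 × 35.45 = 35.450 g/mol.
%Cl = 35.450 / 92.522 × 100 = 38.32%.

38.32%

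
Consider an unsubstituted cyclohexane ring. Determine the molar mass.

84.16 g/mol

Atom tally by fragment:
  cyclohexane ring core → C:6 H:12
Element totals:
  C: 6
  H: 12
Molecular formula: C6H12.
  M = 6(12.011) + 12(1.008)
    = 72.066 + 12.096 = 84.162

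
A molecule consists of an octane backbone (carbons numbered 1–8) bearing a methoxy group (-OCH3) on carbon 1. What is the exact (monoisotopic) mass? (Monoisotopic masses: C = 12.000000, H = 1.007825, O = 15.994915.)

Atom tally by fragment:
  CH3OCH2 → C:2 H:5 O:1
  CH2 → C:1 H:2
  CH2 → C:1 H:2
  CH2 → C:1 H:2
  CH2 → C:1 H:2
  CH2 → C:1 H:2
  CH2 → C:1 H:2
  CH3 → C:1 H:3
Element totals:
  C: 9
  H: 20
  O: 1
Molecular formula: C9H20O.
  M = 9(12.0) + 20(1.007825) + 15.994915
    = 108.000000 + 20.156500 + 15.994915 = 144.151415

144.1514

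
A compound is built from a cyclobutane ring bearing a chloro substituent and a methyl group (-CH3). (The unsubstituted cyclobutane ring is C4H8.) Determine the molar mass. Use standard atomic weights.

104.58 g/mol

Atom tally by fragment:
  cyclobutane ring core → C:4 H:8
  (− 2 ring H displaced by substituents)
  + Cl → Cl:1
  + CH3 → C:1 H:3
Element totals:
  C: 5
  H: 9
  Cl: 1
Molecular formula: C5H9Cl.
  M = 5(12.011) + 9(1.008) + 35.45
    = 60.055 + 9.072 + 35.450 = 104.577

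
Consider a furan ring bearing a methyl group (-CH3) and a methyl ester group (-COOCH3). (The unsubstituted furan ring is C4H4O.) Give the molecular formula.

C7H8O3

Atom tally by fragment:
  furan ring core → C:4 H:4 O:1
  (− 2 ring H displaced by substituents)
  + CH3 → C:1 H:3
  + COOCH3 → C:2 H:3 O:2
Element totals:
  C: 7
  H: 8
  O: 3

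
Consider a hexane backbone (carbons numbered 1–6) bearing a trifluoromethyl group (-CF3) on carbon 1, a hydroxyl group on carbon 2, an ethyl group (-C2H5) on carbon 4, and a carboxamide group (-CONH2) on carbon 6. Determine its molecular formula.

C10H18F3NO2

Atom tally by fragment:
  F3CCH2 → C:2 H:2 F:3
  CH(OH) → C:1 H:2 O:1
  CH2 → C:1 H:2
  CH(C2H5) → C:3 H:6
  CH2 → C:1 H:2
  CH2CONH2 → C:2 H:4 O:1 N:1
Element totals:
  C: 10
  H: 18
  F: 3
  N: 1
  O: 2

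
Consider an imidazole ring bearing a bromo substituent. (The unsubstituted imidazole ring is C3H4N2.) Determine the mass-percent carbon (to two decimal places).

Atom tally by fragment:
  imidazole ring core → C:3 H:4 N:2
  (− 1 ring H displaced by substituents)
  + Br → Br:1
Element totals:
  C: 3
  H: 3
  Br: 1
  N: 2
Molecular formula: C3H3BrN2.
Molar mass = 146.975 g/mol.
Mass from C: 3 × 12.011 = 36.033 g/mol.
%C = 36.033 / 146.975 × 100 = 24.52%.

24.52%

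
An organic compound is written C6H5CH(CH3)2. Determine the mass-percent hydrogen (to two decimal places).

Element totals:
  C: 9
  H: 12
Molecular formula: C9H12.
Molar mass = 120.195 g/mol.
Mass from H: 12 × 1.008 = 12.096 g/mol.
%H = 12.096 / 120.195 × 100 = 10.06%.

10.06%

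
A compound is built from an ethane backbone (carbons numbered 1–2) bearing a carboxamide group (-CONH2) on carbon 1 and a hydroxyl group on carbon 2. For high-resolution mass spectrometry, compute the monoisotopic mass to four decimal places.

89.0477

Atom tally by fragment:
  H2NOCCH2 → C:2 H:4 O:1 N:1
  CH2OH → C:1 H:3 O:1
Element totals:
  C: 3
  H: 7
  N: 1
  O: 2
Molecular formula: C3H7NO2.
  M = 3(12.0) + 7(1.007825) + 14.003074 + 2(15.994915)
    = 36.000000 + 7.054775 + 14.003074 + 31.989830 = 89.047679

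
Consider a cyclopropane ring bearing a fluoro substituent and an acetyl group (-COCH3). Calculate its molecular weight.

102.11 g/mol

Atom tally by fragment:
  cyclopropane ring core → C:3 H:6
  (− 2 ring H displaced by substituents)
  + F → F:1
  + COCH3 → C:2 H:3 O:1
Element totals:
  C: 5
  H: 7
  F: 1
  O: 1
Molecular formula: C5H7FO.
  M = 5(12.011) + 7(1.008) + 18.998 + 15.999
    = 60.055 + 7.056 + 18.998 + 15.999 = 102.108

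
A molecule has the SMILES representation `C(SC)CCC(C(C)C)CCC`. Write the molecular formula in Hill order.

Atom tally by fragment:
  CH3SCH2 → C:2 H:5 S:1
  CH2 → C:1 H:2
  CH2 → C:1 H:2
  CH(CH(CH3)2) → C:4 H:8
  CH2 → C:1 H:2
  CH2 → C:1 H:2
  CH3 → C:1 H:3
Element totals:
  C: 11
  H: 24
  S: 1

C11H24S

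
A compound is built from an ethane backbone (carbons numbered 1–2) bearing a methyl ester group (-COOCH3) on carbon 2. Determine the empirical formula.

C2H4O

Atom tally by fragment:
  CH3 → C:1 H:3
  CH2COOCH3 → C:3 H:5 O:2
Element totals:
  C: 4
  H: 8
  O: 2
Molecular formula: C4H8O2.
gcd of subscripts = 2; dividing each by 2:
  C: 4/2 = 2
  H: 8/2 = 4
  O: 2/2 = 1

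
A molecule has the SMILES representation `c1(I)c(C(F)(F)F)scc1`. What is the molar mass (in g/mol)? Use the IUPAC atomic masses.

Atom tally by fragment:
  thiophene ring core → C:4 H:4 S:1
  (− 2 ring H displaced by substituents)
  + I → I:1
  + CF3 → C:1 F:3
Element totals:
  C: 5
  H: 2
  F: 3
  I: 1
  S: 1
Molecular formula: C5H2F3IS.
  M = 5(12.011) + 2(1.008) + 3(18.998) + 126.904 + 32.06
    = 60.055 + 2.016 + 56.994 + 126.904 + 32.060 = 278.029

278.03 g/mol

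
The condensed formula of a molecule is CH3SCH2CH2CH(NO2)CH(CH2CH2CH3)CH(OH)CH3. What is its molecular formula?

Atom tally by fragment:
  CH3SCH2 → C:2 H:5 S:1
  CH2 → C:1 H:2
  CH(NO2) → C:1 H:1 N:1 O:2
  CH(CH2CH2CH3) → C:4 H:8
  CH(OH) → C:1 H:2 O:1
  CH3 → C:1 H:3
Element totals:
  C: 10
  H: 21
  N: 1
  O: 3
  S: 1

C10H21NO3S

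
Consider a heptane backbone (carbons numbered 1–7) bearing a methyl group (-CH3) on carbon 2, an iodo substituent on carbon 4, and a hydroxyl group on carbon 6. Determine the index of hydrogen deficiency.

Atom tally by fragment:
  CH3 → C:1 H:3
  CH(CH3) → C:2 H:4
  CH2 → C:1 H:2
  CH(I) → C:1 H:1 I:1
  CH2 → C:1 H:2
  CH(OH) → C:1 H:2 O:1
  CH3 → C:1 H:3
Element totals:
  C: 8
  H: 17
  I: 1
  O: 1
Molecular formula: C8H17IO.
DoU = (2C + 2 + N − H − X) / 2 = (2·8 + 2 + 0 − 17 − 1) / 2 = 0.

0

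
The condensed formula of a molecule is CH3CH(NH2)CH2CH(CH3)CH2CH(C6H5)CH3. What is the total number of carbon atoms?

14

Atom tally by fragment:
  CH3 → C:1 H:3
  CH(NH2) → C:1 H:3 N:1
  CH2 → C:1 H:2
  CH(CH3) → C:2 H:4
  CH2 → C:1 H:2
  CH(C6H5) → C:7 H:6
  CH3 → C:1 H:3
Element totals:
  C: 14
  H: 23
  N: 1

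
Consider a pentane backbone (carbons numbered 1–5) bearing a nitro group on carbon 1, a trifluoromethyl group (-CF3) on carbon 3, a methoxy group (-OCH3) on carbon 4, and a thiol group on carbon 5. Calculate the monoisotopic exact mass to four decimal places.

247.0490

Atom tally by fragment:
  O2NCH2 → C:1 H:2 N:1 O:2
  CH2 → C:1 H:2
  CH(CF3) → C:2 H:1 F:3
  CH(OCH3) → C:2 H:4 O:1
  CH2SH → C:1 H:3 S:1
Element totals:
  C: 7
  H: 12
  F: 3
  N: 1
  O: 3
  S: 1
Molecular formula: C7H12F3NO3S.
  M = 7(12.0) + 12(1.007825) + 3(18.998403) + 14.003074 + 3(15.994915) + 31.972071
    = 84.000000 + 12.093900 + 56.995209 + 14.003074 + 47.984745 + 31.972071 = 247.048999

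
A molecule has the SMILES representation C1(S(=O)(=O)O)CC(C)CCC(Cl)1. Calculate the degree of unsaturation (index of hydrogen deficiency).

1

Atom tally by fragment:
  cyclohexane ring core → C:6 H:12
  (− 3 ring H displaced by substituents)
  + SO3H → S:1 O:3 H:1
  + CH3 → C:1 H:3
  + Cl → Cl:1
Element totals:
  C: 7
  H: 13
  Cl: 1
  O: 3
  S: 1
Molecular formula: C7H13ClO3S.
DoU = (2C + 2 + N − H − X) / 2 = (2·7 + 2 + 0 − 13 − 1) / 2 = 1.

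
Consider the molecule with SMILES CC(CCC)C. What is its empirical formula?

Atom tally by fragment:
  CH3 → C:1 H:3
  CH(CH2CH2CH3) → C:4 H:8
  CH3 → C:1 H:3
Element totals:
  C: 6
  H: 14
Molecular formula: C6H14.
gcd of subscripts = 2; dividing each by 2:
  C: 6/2 = 3
  H: 14/2 = 7

C3H7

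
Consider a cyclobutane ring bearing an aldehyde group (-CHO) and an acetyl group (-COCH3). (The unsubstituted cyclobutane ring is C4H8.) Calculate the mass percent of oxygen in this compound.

Atom tally by fragment:
  cyclobutane ring core → C:4 H:8
  (− 2 ring H displaced by substituents)
  + CHO → C:1 H:1 O:1
  + COCH3 → C:2 H:3 O:1
Element totals:
  C: 7
  H: 10
  O: 2
Molecular formula: C7H10O2.
Molar mass = 126.155 g/mol.
Mass from O: 2 × 15.999 = 31.998 g/mol.
%O = 31.998 / 126.155 × 100 = 25.36%.

25.36%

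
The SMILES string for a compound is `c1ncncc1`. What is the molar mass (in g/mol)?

80.09 g/mol

Atom tally by fragment:
  pyrimidine ring core → C:4 H:4 N:2
Element totals:
  C: 4
  H: 4
  N: 2
Molecular formula: C4H4N2.
  M = 4(12.011) + 4(1.008) + 2(14.007)
    = 48.044 + 4.032 + 28.014 = 80.090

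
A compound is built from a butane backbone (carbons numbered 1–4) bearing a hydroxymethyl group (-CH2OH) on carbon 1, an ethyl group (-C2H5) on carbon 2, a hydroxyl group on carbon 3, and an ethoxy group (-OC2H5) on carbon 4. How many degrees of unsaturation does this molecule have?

Atom tally by fragment:
  HOCH2CH2 → C:2 H:5 O:1
  CH(C2H5) → C:3 H:6
  CH(OH) → C:1 H:2 O:1
  CH2OC2H5 → C:3 H:7 O:1
Element totals:
  C: 9
  H: 20
  O: 3
Molecular formula: C9H20O3.
DoU = (2C + 2 + N − H − X) / 2 = (2·9 + 2 + 0 − 20 − 0) / 2 = 0.

0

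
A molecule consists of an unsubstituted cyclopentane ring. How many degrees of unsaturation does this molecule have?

1

Atom tally by fragment:
  cyclopentane ring core → C:5 H:10
Element totals:
  C: 5
  H: 10
Molecular formula: C5H10.
DoU = (2C + 2 + N − H − X) / 2 = (2·5 + 2 + 0 − 10 − 0) / 2 = 1.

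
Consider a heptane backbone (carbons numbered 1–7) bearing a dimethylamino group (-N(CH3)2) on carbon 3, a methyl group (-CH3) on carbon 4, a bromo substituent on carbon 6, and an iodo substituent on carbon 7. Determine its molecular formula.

Atom tally by fragment:
  CH3 → C:1 H:3
  CH2 → C:1 H:2
  CH(N(CH3)2) → C:3 H:7 N:1
  CH(CH3) → C:2 H:4
  CH2 → C:1 H:2
  CH(Br) → C:1 H:1 Br:1
  CH2I → C:1 H:2 I:1
Element totals:
  C: 10
  H: 21
  Br: 1
  I: 1
  N: 1

C10H21BrIN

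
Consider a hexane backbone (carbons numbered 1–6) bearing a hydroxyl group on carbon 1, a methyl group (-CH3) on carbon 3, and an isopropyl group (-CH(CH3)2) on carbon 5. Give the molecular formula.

C10H22O

Atom tally by fragment:
  HOCH2 → C:1 H:3 O:1
  CH2 → C:1 H:2
  CH(CH3) → C:2 H:4
  CH2 → C:1 H:2
  CH(CH(CH3)2) → C:4 H:8
  CH3 → C:1 H:3
Element totals:
  C: 10
  H: 22
  O: 1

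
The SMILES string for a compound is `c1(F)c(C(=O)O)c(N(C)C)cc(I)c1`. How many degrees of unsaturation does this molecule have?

Atom tally by fragment:
  benzene ring core → C:6 H:6
  (− 4 ring H displaced by substituents)
  + F → F:1
  + COOH → C:1 H:1 O:2
  + N(CH3)2 → N:1 C:2 H:6
  + I → I:1
Element totals:
  C: 9
  H: 9
  F: 1
  I: 1
  N: 1
  O: 2
Molecular formula: C9H9FINO2.
DoU = (2C + 2 + N − H − X) / 2 = (2·9 + 2 + 1 − 9 − 2) / 2 = 5.

5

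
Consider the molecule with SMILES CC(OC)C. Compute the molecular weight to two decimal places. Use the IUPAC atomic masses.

74.12 g/mol

Atom tally by fragment:
  CH3 → C:1 H:3
  CH(OCH3) → C:2 H:4 O:1
  CH3 → C:1 H:3
Element totals:
  C: 4
  H: 10
  O: 1
Molecular formula: C4H10O.
  M = 4(12.011) + 10(1.008) + 15.999
    = 48.044 + 10.080 + 15.999 = 74.123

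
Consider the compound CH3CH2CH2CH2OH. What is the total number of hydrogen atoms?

10

Element totals:
  C: 4
  H: 10
  O: 1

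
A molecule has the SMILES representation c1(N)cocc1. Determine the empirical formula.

Atom tally by fragment:
  furan ring core → C:4 H:4 O:1
  (− 1 ring H displaced by substituents)
  + NH2 → N:1 H:2
Element totals:
  C: 4
  H: 5
  N: 1
  O: 1
Molecular formula: C4H5NO.
gcd of subscripts (4, 5, 1, 1) = 1, so the empirical formula equals the molecular formula.

C4H5NO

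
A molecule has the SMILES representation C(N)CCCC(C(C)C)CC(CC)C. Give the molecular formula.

C13H29N

Atom tally by fragment:
  H2NCH2 → C:1 H:4 N:1
  CH2 → C:1 H:2
  CH2 → C:1 H:2
  CH2 → C:1 H:2
  CH(CH(CH3)2) → C:4 H:8
  CH2 → C:1 H:2
  CH(C2H5) → C:3 H:6
  CH3 → C:1 H:3
Element totals:
  C: 13
  H: 29
  N: 1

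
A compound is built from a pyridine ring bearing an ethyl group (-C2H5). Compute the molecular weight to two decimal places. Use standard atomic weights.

Atom tally by fragment:
  pyridine ring core → C:5 H:5 N:1
  (− 1 ring H displaced by substituents)
  + C2H5 → C:2 H:5
Element totals:
  C: 7
  H: 9
  N: 1
Molecular formula: C7H9N.
  M = 7(12.011) + 9(1.008) + 14.007
    = 84.077 + 9.072 + 14.007 = 107.156

107.16 g/mol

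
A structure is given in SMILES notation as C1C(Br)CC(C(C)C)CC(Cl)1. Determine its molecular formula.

C9H16BrCl

Atom tally by fragment:
  cyclohexane ring core → C:6 H:12
  (− 3 ring H displaced by substituents)
  + Br → Br:1
  + CH(CH3)2 → C:3 H:7
  + Cl → Cl:1
Element totals:
  C: 9
  H: 16
  Br: 1
  Cl: 1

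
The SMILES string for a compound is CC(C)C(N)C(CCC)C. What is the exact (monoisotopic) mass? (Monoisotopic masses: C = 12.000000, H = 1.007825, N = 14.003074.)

143.1674

Atom tally by fragment:
  CH3 → C:1 H:3
  CH(CH3) → C:2 H:4
  CH(NH2) → C:1 H:3 N:1
  CH(CH2CH2CH3) → C:4 H:8
  CH3 → C:1 H:3
Element totals:
  C: 9
  H: 21
  N: 1
Molecular formula: C9H21N.
  M = 9(12.0) + 21(1.007825) + 14.003074
    = 108.000000 + 21.164325 + 14.003074 = 143.167399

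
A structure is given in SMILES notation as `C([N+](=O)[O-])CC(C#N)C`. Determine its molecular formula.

C5H8N2O2

Atom tally by fragment:
  O2NCH2 → C:1 H:2 N:1 O:2
  CH2 → C:1 H:2
  CH(CN) → C:2 H:1 N:1
  CH3 → C:1 H:3
Element totals:
  C: 5
  H: 8
  N: 2
  O: 2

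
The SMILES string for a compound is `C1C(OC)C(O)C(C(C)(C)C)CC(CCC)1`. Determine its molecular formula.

C14H28O2

Atom tally by fragment:
  cyclohexane ring core → C:6 H:12
  (− 4 ring H displaced by substituents)
  + OCH3 → C:1 H:3 O:1
  + OH → O:1 H:1
  + C(CH3)3 → C:4 H:9
  + CH2CH2CH3 → C:3 H:7
Element totals:
  C: 14
  H: 28
  O: 2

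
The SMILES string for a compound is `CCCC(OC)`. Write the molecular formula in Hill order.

C5H12O

Atom tally by fragment:
  CH3 → C:1 H:3
  CH2 → C:1 H:2
  CH2 → C:1 H:2
  CH2OCH3 → C:2 H:5 O:1
Element totals:
  C: 5
  H: 12
  O: 1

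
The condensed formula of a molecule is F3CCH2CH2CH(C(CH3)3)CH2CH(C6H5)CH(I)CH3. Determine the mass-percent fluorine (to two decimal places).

Atom tally by fragment:
  F3CCH2 → C:2 H:2 F:3
  CH2 → C:1 H:2
  CH(C(CH3)3) → C:5 H:10
  CH2 → C:1 H:2
  CH(C6H5) → C:7 H:6
  CH(I) → C:1 H:1 I:1
  CH3 → C:1 H:3
Element totals:
  C: 18
  H: 26
  F: 3
  I: 1
Molecular formula: C18H26F3I.
Molar mass = 426.304 g/mol.
Mass from F: 3 × 18.998 = 56.994 g/mol.
%F = 56.994 / 426.304 × 100 = 13.37%.

13.37%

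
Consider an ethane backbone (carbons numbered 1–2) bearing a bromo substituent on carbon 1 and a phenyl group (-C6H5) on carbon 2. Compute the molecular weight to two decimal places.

Atom tally by fragment:
  BrCH2 → C:1 H:2 Br:1
  CH2C6H5 → C:7 H:7
Element totals:
  C: 8
  H: 9
  Br: 1
Molecular formula: C8H9Br.
  M = 8(12.011) + 9(1.008) + 79.904
    = 96.088 + 9.072 + 79.904 = 185.064

185.06 g/mol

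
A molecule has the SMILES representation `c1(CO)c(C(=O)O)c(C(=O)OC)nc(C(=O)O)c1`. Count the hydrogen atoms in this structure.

9

Atom tally by fragment:
  pyridine ring core → C:5 H:5 N:1
  (− 4 ring H displaced by substituents)
  + CH2OH → C:1 H:3 O:1
  + COOH → C:1 H:1 O:2
  + COOCH3 → C:2 H:3 O:2
  + COOH → C:1 H:1 O:2
Element totals:
  C: 10
  H: 9
  N: 1
  O: 7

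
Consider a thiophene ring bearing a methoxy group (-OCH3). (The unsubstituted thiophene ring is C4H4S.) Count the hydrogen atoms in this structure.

Atom tally by fragment:
  thiophene ring core → C:4 H:4 S:1
  (− 1 ring H displaced by substituents)
  + OCH3 → C:1 H:3 O:1
Element totals:
  C: 5
  H: 6
  O: 1
  S: 1

6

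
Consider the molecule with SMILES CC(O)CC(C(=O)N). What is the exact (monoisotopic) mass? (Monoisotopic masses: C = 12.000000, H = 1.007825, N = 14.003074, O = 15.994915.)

Atom tally by fragment:
  CH3 → C:1 H:3
  CH(OH) → C:1 H:2 O:1
  CH2 → C:1 H:2
  CH2CONH2 → C:2 H:4 O:1 N:1
Element totals:
  C: 5
  H: 11
  N: 1
  O: 2
Molecular formula: C5H11NO2.
  M = 5(12.0) + 11(1.007825) + 14.003074 + 2(15.994915)
    = 60.000000 + 11.086075 + 14.003074 + 31.989830 = 117.078979

117.0790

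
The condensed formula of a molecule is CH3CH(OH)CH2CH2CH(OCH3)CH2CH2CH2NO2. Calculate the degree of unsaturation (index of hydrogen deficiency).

Atom tally by fragment:
  CH3 → C:1 H:3
  CH(OH) → C:1 H:2 O:1
  CH2 → C:1 H:2
  CH2 → C:1 H:2
  CH(OCH3) → C:2 H:4 O:1
  CH2 → C:1 H:2
  CH2 → C:1 H:2
  CH2NO2 → C:1 H:2 N:1 O:2
Element totals:
  C: 9
  H: 19
  N: 1
  O: 4
Molecular formula: C9H19NO4.
DoU = (2C + 2 + N − H − X) / 2 = (2·9 + 2 + 1 − 19 − 0) / 2 = 1.

1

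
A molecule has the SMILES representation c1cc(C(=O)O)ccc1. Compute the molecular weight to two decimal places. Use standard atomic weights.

Atom tally by fragment:
  benzene ring core → C:6 H:6
  (− 1 ring H displaced by substituents)
  + COOH → C:1 H:1 O:2
Element totals:
  C: 7
  H: 6
  O: 2
Molecular formula: C7H6O2.
  M = 7(12.011) + 6(1.008) + 2(15.999)
    = 84.077 + 6.048 + 31.998 = 122.123

122.12 g/mol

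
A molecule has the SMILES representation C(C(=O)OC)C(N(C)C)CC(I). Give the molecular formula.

C8H16INO2

Atom tally by fragment:
  CH3OOCCH2 → C:3 H:5 O:2
  CH(N(CH3)2) → C:3 H:7 N:1
  CH2 → C:1 H:2
  CH2I → C:1 H:2 I:1
Element totals:
  C: 8
  H: 16
  I: 1
  N: 1
  O: 2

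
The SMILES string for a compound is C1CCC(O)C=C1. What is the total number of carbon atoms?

6

Atom tally by fragment:
  cyclohexene ring core → C:6 H:10
  (− 1 ring H displaced by substituents)
  + OH → O:1 H:1
Element totals:
  C: 6
  H: 10
  O: 1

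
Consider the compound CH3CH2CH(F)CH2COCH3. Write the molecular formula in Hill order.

Atom tally by fragment:
  CH3 → C:1 H:3
  CH2 → C:1 H:2
  CH(F) → C:1 H:1 F:1
  CH2COCH3 → C:3 H:5 O:1
Element totals:
  C: 6
  H: 11
  F: 1
  O: 1

C6H11FO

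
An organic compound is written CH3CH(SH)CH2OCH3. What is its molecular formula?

C4H10OS

Atom tally by fragment:
  CH3 → C:1 H:3
  CH(SH) → C:1 H:2 S:1
  CH2OCH3 → C:2 H:5 O:1
Element totals:
  C: 4
  H: 10
  O: 1
  S: 1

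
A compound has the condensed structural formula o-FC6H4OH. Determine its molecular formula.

Atom tally by fragment:
  benzene ring core → C:6 H:6
  (− 2 ring H displaced by substituents)
  + F → F:1
  + OH → O:1 H:1
Element totals:
  C: 6
  H: 5
  F: 1
  O: 1

C6H5FO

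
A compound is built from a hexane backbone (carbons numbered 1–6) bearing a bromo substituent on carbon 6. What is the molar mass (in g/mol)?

Atom tally by fragment:
  CH3 → C:1 H:3
  CH2 → C:1 H:2
  CH2 → C:1 H:2
  CH2 → C:1 H:2
  CH2 → C:1 H:2
  CH2Br → C:1 H:2 Br:1
Element totals:
  C: 6
  H: 13
  Br: 1
Molecular formula: C6H13Br.
  M = 6(12.011) + 13(1.008) + 79.904
    = 72.066 + 13.104 + 79.904 = 165.074

165.07 g/mol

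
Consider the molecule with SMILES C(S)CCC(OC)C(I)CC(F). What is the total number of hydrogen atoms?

16

Atom tally by fragment:
  HSCH2 → C:1 H:3 S:1
  CH2 → C:1 H:2
  CH2 → C:1 H:2
  CH(OCH3) → C:2 H:4 O:1
  CH(I) → C:1 H:1 I:1
  CH2 → C:1 H:2
  CH2F → C:1 H:2 F:1
Element totals:
  C: 8
  H: 16
  F: 1
  I: 1
  O: 1
  S: 1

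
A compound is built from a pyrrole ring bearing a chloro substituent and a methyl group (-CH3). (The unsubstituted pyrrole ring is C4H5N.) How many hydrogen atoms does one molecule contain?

Atom tally by fragment:
  pyrrole ring core → C:4 H:5 N:1
  (− 2 ring H displaced by substituents)
  + Cl → Cl:1
  + CH3 → C:1 H:3
Element totals:
  C: 5
  H: 6
  Cl: 1
  N: 1

6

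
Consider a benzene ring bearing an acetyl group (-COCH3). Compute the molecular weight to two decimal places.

120.15 g/mol

Atom tally by fragment:
  benzene ring core → C:6 H:6
  (− 1 ring H displaced by substituents)
  + COCH3 → C:2 H:3 O:1
Element totals:
  C: 8
  H: 8
  O: 1
Molecular formula: C8H8O.
  M = 8(12.011) + 8(1.008) + 15.999
    = 96.088 + 8.064 + 15.999 = 120.151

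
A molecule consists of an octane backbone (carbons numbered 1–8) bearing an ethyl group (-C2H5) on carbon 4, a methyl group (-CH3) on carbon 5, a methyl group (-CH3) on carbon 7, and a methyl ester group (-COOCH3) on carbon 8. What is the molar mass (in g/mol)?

Atom tally by fragment:
  CH3 → C:1 H:3
  CH2 → C:1 H:2
  CH2 → C:1 H:2
  CH(C2H5) → C:3 H:6
  CH(CH3) → C:2 H:4
  CH2 → C:1 H:2
  CH(CH3) → C:2 H:4
  CH2COOCH3 → C:3 H:5 O:2
Element totals:
  C: 14
  H: 28
  O: 2
Molecular formula: C14H28O2.
  M = 14(12.011) + 28(1.008) + 2(15.999)
    = 168.154 + 28.224 + 31.998 = 228.376

228.38 g/mol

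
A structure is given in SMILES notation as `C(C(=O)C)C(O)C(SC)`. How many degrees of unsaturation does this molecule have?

Atom tally by fragment:
  CH3COCH2 → C:3 H:5 O:1
  CH(OH) → C:1 H:2 O:1
  CH2SCH3 → C:2 H:5 S:1
Element totals:
  C: 6
  H: 12
  O: 2
  S: 1
Molecular formula: C6H12O2S.
DoU = (2C + 2 + N − H − X) / 2 = (2·6 + 2 + 0 − 12 − 0) / 2 = 1.

1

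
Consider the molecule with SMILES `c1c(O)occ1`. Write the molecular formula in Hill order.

Atom tally by fragment:
  furan ring core → C:4 H:4 O:1
  (− 1 ring H displaced by substituents)
  + OH → O:1 H:1
Element totals:
  C: 4
  H: 4
  O: 2

C4H4O2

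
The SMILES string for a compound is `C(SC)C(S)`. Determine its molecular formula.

Atom tally by fragment:
  CH3SCH2 → C:2 H:5 S:1
  CH2SH → C:1 H:3 S:1
Element totals:
  C: 3
  H: 8
  S: 2

C3H8S2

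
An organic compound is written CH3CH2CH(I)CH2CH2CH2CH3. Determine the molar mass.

Atom tally by fragment:
  CH3 → C:1 H:3
  CH2 → C:1 H:2
  CH(I) → C:1 H:1 I:1
  CH2 → C:1 H:2
  CH2 → C:1 H:2
  CH2 → C:1 H:2
  CH3 → C:1 H:3
Element totals:
  C: 7
  H: 15
  I: 1
Molecular formula: C7H15I.
  M = 7(12.011) + 15(1.008) + 126.904
    = 84.077 + 15.120 + 126.904 = 226.101

226.10 g/mol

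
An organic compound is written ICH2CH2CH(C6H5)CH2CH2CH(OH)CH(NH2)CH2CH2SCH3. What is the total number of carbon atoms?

16

Atom tally by fragment:
  ICH2 → C:1 H:2 I:1
  CH2 → C:1 H:2
  CH(C6H5) → C:7 H:6
  CH2 → C:1 H:2
  CH2 → C:1 H:2
  CH(OH) → C:1 H:2 O:1
  CH(NH2) → C:1 H:3 N:1
  CH2 → C:1 H:2
  CH2SCH3 → C:2 H:5 S:1
Element totals:
  C: 16
  H: 26
  I: 1
  N: 1
  O: 1
  S: 1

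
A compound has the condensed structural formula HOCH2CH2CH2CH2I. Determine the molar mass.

200.02 g/mol

Element totals:
  C: 4
  H: 9
  I: 1
  O: 1
Molecular formula: C4H9IO.
  M = 4(12.011) + 9(1.008) + 126.904 + 15.999
    = 48.044 + 9.072 + 126.904 + 15.999 = 200.019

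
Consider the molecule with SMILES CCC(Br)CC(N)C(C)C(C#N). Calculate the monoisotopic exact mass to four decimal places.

Atom tally by fragment:
  CH3 → C:1 H:3
  CH2 → C:1 H:2
  CH(Br) → C:1 H:1 Br:1
  CH2 → C:1 H:2
  CH(NH2) → C:1 H:3 N:1
  CH(CH3) → C:2 H:4
  CH2CN → C:2 H:2 N:1
Element totals:
  C: 9
  H: 17
  Br: 1
  N: 2
Molecular formula: C9H17BrN2.
  M = 9(12.0) + 17(1.007825) + 78.918338 + 2(14.003074)
    = 108.000000 + 17.133025 + 78.918338 + 28.006148 = 232.057511

232.0575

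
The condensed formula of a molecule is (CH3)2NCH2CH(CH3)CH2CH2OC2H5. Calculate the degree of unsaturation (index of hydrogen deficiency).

0

Atom tally by fragment:
  (CH3)2NCH2 → C:3 H:8 N:1
  CH(CH3) → C:2 H:4
  CH2 → C:1 H:2
  CH2OC2H5 → C:3 H:7 O:1
Element totals:
  C: 9
  H: 21
  N: 1
  O: 1
Molecular formula: C9H21NO.
DoU = (2C + 2 + N − H − X) / 2 = (2·9 + 2 + 1 − 21 − 0) / 2 = 0.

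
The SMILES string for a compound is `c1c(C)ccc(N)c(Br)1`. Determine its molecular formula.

Atom tally by fragment:
  benzene ring core → C:6 H:6
  (− 3 ring H displaced by substituents)
  + CH3 → C:1 H:3
  + NH2 → N:1 H:2
  + Br → Br:1
Element totals:
  C: 7
  H: 8
  Br: 1
  N: 1

C7H8BrN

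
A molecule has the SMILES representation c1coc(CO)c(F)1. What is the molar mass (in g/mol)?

Atom tally by fragment:
  furan ring core → C:4 H:4 O:1
  (− 2 ring H displaced by substituents)
  + CH2OH → C:1 H:3 O:1
  + F → F:1
Element totals:
  C: 5
  H: 5
  F: 1
  O: 2
Molecular formula: C5H5FO2.
  M = 5(12.011) + 5(1.008) + 18.998 + 2(15.999)
    = 60.055 + 5.040 + 18.998 + 31.998 = 116.091

116.09 g/mol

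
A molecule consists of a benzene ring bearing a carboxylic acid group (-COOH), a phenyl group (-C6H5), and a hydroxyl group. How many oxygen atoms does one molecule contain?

3

Atom tally by fragment:
  benzene ring core → C:6 H:6
  (− 3 ring H displaced by substituents)
  + COOH → C:1 H:1 O:2
  + C6H5 → C:6 H:5
  + OH → O:1 H:1
Element totals:
  C: 13
  H: 10
  O: 3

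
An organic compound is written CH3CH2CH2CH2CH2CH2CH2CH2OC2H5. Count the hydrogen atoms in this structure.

Element totals:
  C: 10
  H: 22
  O: 1

22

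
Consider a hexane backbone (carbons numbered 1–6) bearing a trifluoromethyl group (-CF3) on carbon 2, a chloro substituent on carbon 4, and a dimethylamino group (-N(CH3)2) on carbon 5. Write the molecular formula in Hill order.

Atom tally by fragment:
  CH3 → C:1 H:3
  CH(CF3) → C:2 H:1 F:3
  CH2 → C:1 H:2
  CH(Cl) → C:1 H:1 Cl:1
  CH(N(CH3)2) → C:3 H:7 N:1
  CH3 → C:1 H:3
Element totals:
  C: 9
  H: 17
  Cl: 1
  F: 3
  N: 1

C9H17ClF3N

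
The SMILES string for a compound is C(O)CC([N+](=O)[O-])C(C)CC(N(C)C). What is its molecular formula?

Atom tally by fragment:
  HOCH2 → C:1 H:3 O:1
  CH2 → C:1 H:2
  CH(NO2) → C:1 H:1 N:1 O:2
  CH(CH3) → C:2 H:4
  CH2 → C:1 H:2
  CH2N(CH3)2 → C:3 H:8 N:1
Element totals:
  C: 9
  H: 20
  N: 2
  O: 3

C9H20N2O3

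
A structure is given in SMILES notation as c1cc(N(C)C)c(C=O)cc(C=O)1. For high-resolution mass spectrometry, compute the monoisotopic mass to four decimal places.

Atom tally by fragment:
  benzene ring core → C:6 H:6
  (− 3 ring H displaced by substituents)
  + N(CH3)2 → N:1 C:2 H:6
  + CHO → C:1 H:1 O:1
  + CHO → C:1 H:1 O:1
Element totals:
  C: 10
  H: 11
  N: 1
  O: 2
Molecular formula: C10H11NO2.
  M = 10(12.0) + 11(1.007825) + 14.003074 + 2(15.994915)
    = 120.000000 + 11.086075 + 14.003074 + 31.989830 = 177.078979

177.0790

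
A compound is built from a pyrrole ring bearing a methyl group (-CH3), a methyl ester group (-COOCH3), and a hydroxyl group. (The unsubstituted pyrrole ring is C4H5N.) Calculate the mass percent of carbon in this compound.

54.19%

Atom tally by fragment:
  pyrrole ring core → C:4 H:5 N:1
  (− 3 ring H displaced by substituents)
  + CH3 → C:1 H:3
  + COOCH3 → C:2 H:3 O:2
  + OH → O:1 H:1
Element totals:
  C: 7
  H: 9
  N: 1
  O: 3
Molecular formula: C7H9NO3.
Molar mass = 155.153 g/mol.
Mass from C: 7 × 12.011 = 84.077 g/mol.
%C = 84.077 / 155.153 × 100 = 54.19%.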